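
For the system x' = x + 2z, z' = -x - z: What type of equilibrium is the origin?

A = [[1,2],[-1,-1]]; det(A-λI) = λ^2 + 1.
λ = 0 ± i: zero real part.

center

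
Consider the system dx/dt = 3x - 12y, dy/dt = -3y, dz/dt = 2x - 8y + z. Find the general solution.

Coefficient matrix A = [[3, -12, 0], [0, -3, 0], [2, -8, 1]].
det(A - λI) = 0 gives eigenvalues λ = 3, 1, -3.
For λ=3: eigenvector (1,0,1).
For λ=1: eigenvector (0,0,1).
For λ=-3: eigenvector (2,1,1).
General solution: c_1e^(3t)(1,0,1) + c_2e^(t)(0,0,1) + c_3e^(-3t)(2,1,1).

x(t) = c_1e^(3t) + 2c_3e^(-3t), y(t) = c_3e^(-3t), z(t) = c_1e^(3t) + c_2e^(t) + c_3e^(-3t)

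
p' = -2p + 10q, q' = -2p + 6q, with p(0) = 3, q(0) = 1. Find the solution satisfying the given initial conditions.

p(t) = -e^(2t)sin(2t) + 3e^(2t)cos(2t), q(t) = -e^(2t)sin(2t) + e^(2t)cos(2t)

Coefficient matrix A = [[-2, 10], [-2, 6]].
Characteristic polynomial det(A - λI) = λ^2 - 4λ + 8 = 0.
Eigenvalues λ = 2 ± 2i (complex conjugate pair).
For λ=2+2i: an eigenvector is (2,1) - i(1,0) = (2 - i, 1).
A real fundamental pair from Re and Im of e^((2+2i)t)v: X_1 = e^(2t)(cos(2t)·(2,1) + sin(2t)·(1,0)), X_2 = e^(2t)(sin(2t)·(2,1) - cos(2t)·(1,0)).
General solution: K_1X_1 + K_2X_2.
Applying p(0)=3, q(0)=1 gives K_1=1, K_2=-1.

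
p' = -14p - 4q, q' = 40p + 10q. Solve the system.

p(t) = C_1e^(-2t)cos(4t) + C_2e^(-2t)sin(4t), q(t) = C_1e^(-2t)sin(4t) - 3C_1e^(-2t)cos(4t) - 3C_2e^(-2t)sin(4t) - C_2e^(-2t)cos(4t)

Coefficient matrix A = [[-14, -4], [40, 10]].
Characteristic polynomial det(A - λI) = λ^2 + 4λ + 20 = 0.
Eigenvalues λ = -2 ± 4i (complex conjugate pair).
For λ=-2+4i: an eigenvector is (1,-3) - i(0,1) = (1, -3 - i).
A real fundamental pair from Re and Im of e^((-2+4i)t)v: X_1 = e^(-2t)(cos(4t)·(1,-3) + sin(4t)·(0,1)), X_2 = e^(-2t)(sin(4t)·(1,-3) - cos(4t)·(0,1)).
General solution: C_1X_1 + C_2X_2.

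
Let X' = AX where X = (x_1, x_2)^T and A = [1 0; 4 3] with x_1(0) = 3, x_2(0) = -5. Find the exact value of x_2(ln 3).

A = [[1,0],[4,3]]; eigenvalues λ = 3, 1.
Eigenvectors: (0,-1) for λ=3, (-1,2) for λ=1.
From the initial condition, c_1 = -1, c_2 = -3.
x_2(ln 3) = (-1)(3^3)(-1) + (-3)(3^1)(2) = 9.

9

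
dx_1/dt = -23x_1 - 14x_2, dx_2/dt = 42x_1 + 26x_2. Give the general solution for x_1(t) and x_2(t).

x_1(t) = 2K_1e^(-2t) - K_2e^(5t), x_2(t) = -3K_1e^(-2t) + 2K_2e^(5t)

Coefficient matrix A = [[-23, -14], [42, 26]].
Characteristic polynomial det(A - λI) = λ^2 - 3λ - 10 = 0.
Eigenvalues λ = -2, 5.
For λ=-2: (A-λI) row 1 is [-21, -14], so an eigenvector is (2, -3).
For λ=5: (A-λI) row 1 is [-28, -14], so an eigenvector is (-1, 2).
General solution: K_1e^(-2t)(2,-3) + K_2e^(5t)(-1,2).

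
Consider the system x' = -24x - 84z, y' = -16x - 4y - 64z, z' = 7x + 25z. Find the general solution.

x(t) = -4K_1e^(-3t) - 3K_3e^(4t), y(t) = K_2e^(-4t) - 2K_3e^(4t), z(t) = K_1e^(-3t) + K_3e^(4t)

Coefficient matrix A = [[-24, 0, -84], [-16, -4, -64], [7, 0, 25]].
det(A - λI) = 0 gives eigenvalues λ = -3, -4, 4.
For λ=-3: eigenvector (-4,0,1).
For λ=-4: eigenvector (0,1,0).
For λ=4: eigenvector (-3,-2,1).
General solution: K_1e^(-3t)(-4,0,1) + K_2e^(-4t)(0,1,0) + K_3e^(4t)(-3,-2,1).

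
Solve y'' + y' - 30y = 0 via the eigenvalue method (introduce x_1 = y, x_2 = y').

Let x_1 = y, x_2 = y'. Then x_1' = x_2 and x_2' = 30x_1 - x_2.
A = [[0,1],[30,-1]]; det(A-λI) = λ^2 + λ - 30.
Eigenvalues λ = -6, 5 with eigenvectors (1,-6), (1,5).

y(t) = K_1e^(-6t) + K_2e^(5t)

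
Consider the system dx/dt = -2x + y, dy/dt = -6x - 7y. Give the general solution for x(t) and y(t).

Coefficient matrix A = [[-2, 1], [-6, -7]].
Characteristic polynomial det(A - λI) = λ^2 + 9λ + 20 = 0.
Eigenvalues λ = -5, -4.
For λ=-5: (A-λI) row 1 is [3, 1], so an eigenvector is (1, -3).
For λ=-4: (A-λI) row 1 is [2, 1], so an eigenvector is (1, -2).
General solution: C_1e^(-5t)(1,-3) + C_2e^(-4t)(1,-2).

x(t) = C_1e^(-5t) + C_2e^(-4t), y(t) = -3C_1e^(-5t) - 2C_2e^(-4t)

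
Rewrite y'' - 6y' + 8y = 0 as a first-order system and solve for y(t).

Let x_1 = y, x_2 = y'. Then x_1' = x_2 and x_2' = -8x_1 + 6x_2.
A = [[0,1],[-8,6]]; det(A-λI) = λ^2 - 6λ + 8.
Eigenvalues λ = 2, 4 with eigenvectors (1,2), (1,4).

y(t) = C_1e^(2t) + C_2e^(4t)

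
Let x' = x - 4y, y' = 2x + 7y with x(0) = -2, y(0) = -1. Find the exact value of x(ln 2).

80

A = [[1,-4],[2,7]]; eigenvalues λ = 3, 5.
Eigenvectors: (-2,1) for λ=3, (-1,1) for λ=5.
From the initial condition, c_1 = 3, c_2 = -4.
x(ln 2) = (3)(2^3)(-2) + (-4)(2^5)(-1) = 80.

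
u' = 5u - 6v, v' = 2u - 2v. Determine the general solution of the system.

u(t) = -3C_1e^(t) - 2C_2e^(2t), v(t) = -2C_1e^(t) - C_2e^(2t)

Coefficient matrix A = [[5, -6], [2, -2]].
Characteristic polynomial det(A - λI) = λ^2 - 3λ + 2 = 0.
Eigenvalues λ = 1, 2.
For λ=1: (A-λI) row 1 is [4, -6], so an eigenvector is (-3, -2).
For λ=2: (A-λI) row 1 is [3, -6], so an eigenvector is (-2, -1).
General solution: C_1e^(t)(-3,-2) + C_2e^(2t)(-2,-1).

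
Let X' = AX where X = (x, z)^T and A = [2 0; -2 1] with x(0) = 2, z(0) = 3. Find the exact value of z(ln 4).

-36

A = [[2,0],[-2,1]]; eigenvalues λ = 1, 2.
Eigenvectors: (0,-1) for λ=1, (1,-2) for λ=2.
From the initial condition, c_1 = -7, c_2 = 2.
z(ln 4) = (-7)(4^1)(-1) + (2)(4^2)(-2) = -36.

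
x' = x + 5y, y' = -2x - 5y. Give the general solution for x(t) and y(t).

Coefficient matrix A = [[1, 5], [-2, -5]].
Characteristic polynomial det(A - λI) = λ^2 + 4λ + 5 = 0.
Eigenvalues λ = -2 ± i (complex conjugate pair).
For λ=-2+i: an eigenvector is (2,-1) - i(1,-1) = (2 - i, -1 + i).
A real fundamental pair from Re and Im of e^((-2+i)t)v: X_1 = e^(-2t)(cos(t)·(2,-1) + sin(t)·(1,-1)), X_2 = e^(-2t)(sin(t)·(2,-1) - cos(t)·(1,-1)).
General solution: K_1X_1 + K_2X_2.

x(t) = K_1e^(-2t)sin(t) + 2K_1e^(-2t)cos(t) + 2K_2e^(-2t)sin(t) - K_2e^(-2t)cos(t), y(t) = -K_1e^(-2t)sin(t) - K_1e^(-2t)cos(t) - K_2e^(-2t)sin(t) + K_2e^(-2t)cos(t)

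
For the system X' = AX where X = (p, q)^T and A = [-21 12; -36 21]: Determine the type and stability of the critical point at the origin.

saddle

A = [[-21,12],[-36,21]]; det(A-λI) = λ^2 - 9.
λ = -3, 3: opposite signs.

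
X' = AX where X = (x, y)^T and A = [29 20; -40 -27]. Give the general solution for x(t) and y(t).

x(t) = -c_1e^(t)sin(4t) + 2c_1e^(t)cos(4t) + 2c_2e^(t)sin(4t) + c_2e^(t)cos(4t), y(t) = c_1e^(t)sin(4t) - 3c_1e^(t)cos(4t) - 3c_2e^(t)sin(4t) - c_2e^(t)cos(4t)

Coefficient matrix A = [[29, 20], [-40, -27]].
Characteristic polynomial det(A - λI) = λ^2 - 2λ + 17 = 0.
Eigenvalues λ = 1 ± 4i (complex conjugate pair).
For λ=1+4i: an eigenvector is (2,-3) - i(-1,1) = (2 + i, -3 - i).
A real fundamental pair from Re and Im of e^((1+4i)t)v: X_1 = e^(t)(cos(4t)·(2,-3) + sin(4t)·(-1,1)), X_2 = e^(t)(sin(4t)·(2,-3) - cos(4t)·(-1,1)).
General solution: c_1X_1 + c_2X_2.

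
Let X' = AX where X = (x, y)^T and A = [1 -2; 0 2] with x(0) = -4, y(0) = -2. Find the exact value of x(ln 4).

32

A = [[1,-2],[0,2]]; eigenvalues λ = 2, 1.
Eigenvectors: (-2,1) for λ=2, (1,0) for λ=1.
From the initial condition, c_1 = -2, c_2 = -8.
x(ln 4) = (-2)(4^2)(-2) + (-8)(4^1)(1) = 32.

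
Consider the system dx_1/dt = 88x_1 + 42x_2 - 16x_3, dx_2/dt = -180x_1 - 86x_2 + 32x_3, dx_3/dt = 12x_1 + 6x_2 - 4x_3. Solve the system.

Coefficient matrix A = [[88, 42, -16], [-180, -86, 32], [12, 6, -4]].
det(A - λI) = 0 gives eigenvalues λ = 4, -2, -4.
For λ=4: eigenvector (1,-2,0).
For λ=-2: eigenvector (1,-1,3).
For λ=-4: eigenvector (2,-4,1).
General solution: c_1e^(4t)(1,-2,0) + c_2e^(-2t)(1,-1,3) + c_3e^(-4t)(2,-4,1).

x_1(t) = c_1e^(4t) + c_2e^(-2t) + 2c_3e^(-4t), x_2(t) = -2c_1e^(4t) - c_2e^(-2t) - 4c_3e^(-4t), x_3(t) = 3c_2e^(-2t) + c_3e^(-4t)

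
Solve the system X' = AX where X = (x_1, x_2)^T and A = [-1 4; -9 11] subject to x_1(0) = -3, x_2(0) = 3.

x_1(t) = 30te^(5t) - 3e^(5t), x_2(t) = 45te^(5t) + 3e^(5t)

Coefficient matrix A = [[-1, 4], [-9, 11]].
Characteristic polynomial det(A - λI) = λ^2 - 10λ + 25 = 0.
Single eigenvalue λ = 5 with algebraic multiplicity 2.
Eigenvector v = (-2,-3); generalized eigenvector w with (A-λI)w=v is (1,1).
General solution: e^(5t)[c_1·v + c_2·(t·v + w)].
Applying x_1(0)=-3, x_2(0)=3 gives c_1=-6, c_2=-15.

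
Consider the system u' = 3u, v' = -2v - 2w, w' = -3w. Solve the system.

u(t) = K_3e^(3t), v(t) = 2K_1e^(-3t) + K_2e^(-2t), w(t) = K_1e^(-3t)

Coefficient matrix A = [[3, 0, 0], [0, -2, -2], [0, 0, -3]].
det(A - λI) = 0 gives eigenvalues λ = -3, -2, 3.
For λ=-3: eigenvector (0,2,1).
For λ=-2: eigenvector (0,1,0).
For λ=3: eigenvector (1,0,0).
General solution: K_1e^(-3t)(0,2,1) + K_2e^(-2t)(0,1,0) + K_3e^(3t)(1,0,0).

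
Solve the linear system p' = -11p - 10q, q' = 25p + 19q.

p(t) = -K_1e^(4t)sin(5t) + K_1e^(4t)cos(5t) + K_2e^(4t)sin(5t) + K_2e^(4t)cos(5t), q(t) = 2K_1e^(4t)sin(5t) - K_1e^(4t)cos(5t) - K_2e^(4t)sin(5t) - 2K_2e^(4t)cos(5t)

Coefficient matrix A = [[-11, -10], [25, 19]].
Characteristic polynomial det(A - λI) = λ^2 - 8λ + 41 = 0.
Eigenvalues λ = 4 ± 5i (complex conjugate pair).
For λ=4+5i: an eigenvector is (1,-1) - i(-1,2) = (1 + i, -1 - 2i).
A real fundamental pair from Re and Im of e^((4+5i)t)v: X_1 = e^(4t)(cos(5t)·(1,-1) + sin(5t)·(-1,2)), X_2 = e^(4t)(sin(5t)·(1,-1) - cos(5t)·(-1,2)).
General solution: K_1X_1 + K_2X_2.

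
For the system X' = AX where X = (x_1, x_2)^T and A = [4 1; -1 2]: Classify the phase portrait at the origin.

unstable improper node

A = [[4,1],[-1,2]]; det(A-λI) = λ^2 - 6λ + 9.
repeated λ = 3 with a single eigenvector.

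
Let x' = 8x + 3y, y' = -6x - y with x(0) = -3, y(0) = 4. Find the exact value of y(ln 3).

A = [[8,3],[-6,-1]]; eigenvalues λ = 2, 5.
Eigenvectors: (1,-2) for λ=2, (1,-1) for λ=5.
From the initial condition, c_1 = -1, c_2 = -2.
y(ln 3) = (-1)(3^2)(-2) + (-2)(3^5)(-1) = 504.

504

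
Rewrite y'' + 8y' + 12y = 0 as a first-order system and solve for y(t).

Let x_1 = y, x_2 = y'. Then x_1' = x_2 and x_2' = -12x_1 - 8x_2.
A = [[0,1],[-12,-8]]; det(A-λI) = λ^2 + 8λ + 12.
Eigenvalues λ = -6, -2 with eigenvectors (1,-6), (1,-2).

y(t) = K_1e^(-6t) + K_2e^(-2t)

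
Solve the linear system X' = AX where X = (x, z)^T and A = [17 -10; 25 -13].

Coefficient matrix A = [[17, -10], [25, -13]].
Characteristic polynomial det(A - λI) = λ^2 - 4λ + 29 = 0.
Eigenvalues λ = 2 ± 5i (complex conjugate pair).
For λ=2+5i: an eigenvector is (1,2) - i(-1,-1) = (1 + i, 2 + i).
A real fundamental pair from Re and Im of e^((2+5i)t)v: X_1 = e^(2t)(cos(5t)·(1,2) + sin(5t)·(-1,-1)), X_2 = e^(2t)(sin(5t)·(1,2) - cos(5t)·(-1,-1)).
General solution: c_1X_1 + c_2X_2.

x(t) = -c_1e^(2t)sin(5t) + c_1e^(2t)cos(5t) + c_2e^(2t)sin(5t) + c_2e^(2t)cos(5t), z(t) = -c_1e^(2t)sin(5t) + 2c_1e^(2t)cos(5t) + 2c_2e^(2t)sin(5t) + c_2e^(2t)cos(5t)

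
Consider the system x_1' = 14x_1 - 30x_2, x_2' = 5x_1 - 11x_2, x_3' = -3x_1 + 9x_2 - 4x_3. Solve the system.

Coefficient matrix A = [[14, -30, 0], [5, -11, 0], [-3, 9, -4]].
det(A - λI) = 0 gives eigenvalues λ = 4, -1, -4.
For λ=4: eigenvector (3,1,0).
For λ=-1: eigenvector (2,1,1).
For λ=-4: eigenvector (0,0,1).
General solution: C_1e^(4t)(3,1,0) + C_2e^(-t)(2,1,1) + C_3e^(-4t)(0,0,1).

x_1(t) = 3C_1e^(4t) + 2C_2e^(-t), x_2(t) = C_1e^(4t) + C_2e^(-t), x_3(t) = C_2e^(-t) + C_3e^(-4t)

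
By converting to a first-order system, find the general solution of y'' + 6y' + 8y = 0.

y(t) = c_1e^(-2t) + c_2e^(-4t)

Let x_1 = y, x_2 = y'. Then x_1' = x_2 and x_2' = -8x_1 - 6x_2.
A = [[0,1],[-8,-6]]; det(A-λI) = λ^2 + 6λ + 8.
Eigenvalues λ = -2, -4 with eigenvectors (1,-2), (1,-4).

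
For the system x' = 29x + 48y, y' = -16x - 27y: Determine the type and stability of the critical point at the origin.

A = [[29,48],[-16,-27]]; det(A-λI) = λ^2 - 2λ - 15.
λ = 5, -3: opposite signs.

saddle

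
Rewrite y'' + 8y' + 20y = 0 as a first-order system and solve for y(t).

Let x_1 = y, x_2 = y'. Then x_1' = x_2 and x_2' = -20x_1 - 8x_2.
A = [[0,1],[-20,-8]]; det(A-λI) = λ^2 + 8λ + 20.
Eigenvalues λ = -4 ± 2i.

y(t) = C_1e^(-4t)cos(2t) + C_2e^(-4t)sin(2t)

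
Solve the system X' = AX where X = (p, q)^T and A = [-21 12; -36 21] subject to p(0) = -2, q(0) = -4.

p(t) = -2e^(3t), q(t) = -4e^(3t)

Coefficient matrix A = [[-21, 12], [-36, 21]].
Characteristic polynomial det(A - λI) = λ^2 - 9 = 0.
Eigenvalues λ = 3, -3.
For λ=3: (A-λI) row 1 is [-24, 12], so an eigenvector is (1, 2).
For λ=-3: (A-λI) row 1 is [-18, 12], so an eigenvector is (-2, -3).
General solution: K_1e^(3t)(1,2) + K_2e^(-3t)(-2,-3).
Applying p(0)=-2, q(0)=-4 gives K_1=-2, K_2=0.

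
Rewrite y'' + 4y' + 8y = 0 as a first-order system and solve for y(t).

y(t) = K_1e^(-2t)cos(2t) + K_2e^(-2t)sin(2t)

Let x_1 = y, x_2 = y'. Then x_1' = x_2 and x_2' = -8x_1 - 4x_2.
A = [[0,1],[-8,-4]]; det(A-λI) = λ^2 + 4λ + 8.
Eigenvalues λ = -2 ± 2i.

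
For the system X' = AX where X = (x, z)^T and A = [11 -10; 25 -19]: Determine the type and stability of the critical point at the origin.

A = [[11,-10],[25,-19]]; det(A-λI) = λ^2 + 8λ + 41.
λ = -4 ± 5i: negative real part.

stable spiral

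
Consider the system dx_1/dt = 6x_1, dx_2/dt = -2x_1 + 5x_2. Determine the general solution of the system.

x_1(t) = c_2e^(6t), x_2(t) = c_1e^(5t) - 2c_2e^(6t)

Coefficient matrix A = [[6, 0], [-2, 5]].
Characteristic polynomial det(A - λI) = λ^2 - 11λ + 30 = 0.
Eigenvalues λ = 5, 6.
For λ=5: (A-λI) row 1 is [1, 0], so an eigenvector is (0, 1).
For λ=6: (A-λI) row 2 is [-2, -1], so an eigenvector is (1, -2).
General solution: c_1e^(5t)(0,1) + c_2e^(6t)(1,-2).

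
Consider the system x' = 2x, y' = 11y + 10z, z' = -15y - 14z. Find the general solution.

x(t) = C_1e^(2t), y(t) = -2C_2e^(-4t) + C_3e^(t), z(t) = 3C_2e^(-4t) - C_3e^(t)

Coefficient matrix A = [[2, 0, 0], [0, 11, 10], [0, -15, -14]].
det(A - λI) = 0 gives eigenvalues λ = 2, -4, 1.
For λ=2: eigenvector (1,0,0).
For λ=-4: eigenvector (0,-2,3).
For λ=1: eigenvector (0,1,-1).
General solution: C_1e^(2t)(1,0,0) + C_2e^(-4t)(0,-2,3) + C_3e^(t)(0,1,-1).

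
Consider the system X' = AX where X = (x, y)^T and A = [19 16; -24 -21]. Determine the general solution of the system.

Coefficient matrix A = [[19, 16], [-24, -21]].
Characteristic polynomial det(A - λI) = λ^2 + 2λ - 15 = 0.
Eigenvalues λ = 3, -5.
For λ=3: (A-λI) row 1 is [16, 16], so an eigenvector is (1, -1).
For λ=-5: (A-λI) row 1 is [24, 16], so an eigenvector is (-2, 3).
General solution: K_1e^(3t)(1,-1) + K_2e^(-5t)(-2,3).

x(t) = K_1e^(3t) - 2K_2e^(-5t), y(t) = -K_1e^(3t) + 3K_2e^(-5t)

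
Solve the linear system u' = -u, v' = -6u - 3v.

Coefficient matrix A = [[-1, 0], [-6, -3]].
Characteristic polynomial det(A - λI) = λ^2 + 4λ + 3 = 0.
Eigenvalues λ = -1, -3.
For λ=-1: (A-λI) row 2 is [-6, -2], so an eigenvector is (-1, 3).
For λ=-3: (A-λI) row 1 is [2, 0], so an eigenvector is (0, -1).
General solution: C_1e^(-t)(-1,3) + C_2e^(-3t)(0,-1).

u(t) = -C_1e^(-t), v(t) = 3C_1e^(-t) - C_2e^(-3t)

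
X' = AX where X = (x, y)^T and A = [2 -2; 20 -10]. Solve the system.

x(t) = K_1e^(-4t)sin(2t) - K_2e^(-4t)cos(2t), y(t) = 3K_1e^(-4t)sin(2t) - K_1e^(-4t)cos(2t) - K_2e^(-4t)sin(2t) - 3K_2e^(-4t)cos(2t)

Coefficient matrix A = [[2, -2], [20, -10]].
Characteristic polynomial det(A - λI) = λ^2 + 8λ + 20 = 0.
Eigenvalues λ = -4 ± 2i (complex conjugate pair).
For λ=-4+2i: an eigenvector is (0,-1) - i(1,3) = (0 - i, -1 - 3i).
A real fundamental pair from Re and Im of e^((-4+2i)t)v: X_1 = e^(-4t)(cos(2t)·(0,-1) + sin(2t)·(1,3)), X_2 = e^(-4t)(sin(2t)·(0,-1) - cos(2t)·(1,3)).
General solution: K_1X_1 + K_2X_2.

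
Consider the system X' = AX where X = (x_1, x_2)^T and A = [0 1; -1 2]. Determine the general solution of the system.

Coefficient matrix A = [[0, 1], [-1, 2]].
Characteristic polynomial det(A - λI) = λ^2 - 2λ + 1 = 0.
Single eigenvalue λ = 1 with algebraic multiplicity 2.
Eigenvector v = (-1,-1); generalized eigenvector w with (A-λI)w=v is (1,0).
General solution: e^(t)[c_1·v + c_2·(t·v + w)].

x_1(t) = -c_1e^(t) - c_2te^(t) + c_2e^(t), x_2(t) = -c_1e^(t) - c_2te^(t)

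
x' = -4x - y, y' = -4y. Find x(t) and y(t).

Coefficient matrix A = [[-4, -1], [0, -4]].
Characteristic polynomial det(A - λI) = λ^2 + 8λ + 16 = 0.
Single eigenvalue λ = -4 with algebraic multiplicity 2.
Eigenvector v = (1,0); generalized eigenvector w with (A-λI)w=v is (-1,-1).
General solution: e^(-4t)[c_1·v + c_2·(t·v + w)].

x(t) = c_1e^(-4t) + c_2te^(-4t) - c_2e^(-4t), y(t) = -c_2e^(-4t)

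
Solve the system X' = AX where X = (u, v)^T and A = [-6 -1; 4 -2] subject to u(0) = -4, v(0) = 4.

Coefficient matrix A = [[-6, -1], [4, -2]].
Characteristic polynomial det(A - λI) = λ^2 + 8λ + 16 = 0.
Single eigenvalue λ = -4 with algebraic multiplicity 2.
Eigenvector v = (-1,2); generalized eigenvector w with (A-λI)w=v is (-1,3).
General solution: e^(-4t)[c_1·v + c_2·(t·v + w)].
Applying u(0)=-4, v(0)=4 gives c_1=8, c_2=-4.

u(t) = 4te^(-4t) - 4e^(-4t), v(t) = -8te^(-4t) + 4e^(-4t)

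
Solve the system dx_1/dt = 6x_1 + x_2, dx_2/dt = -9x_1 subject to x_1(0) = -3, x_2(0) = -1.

x_1(t) = -10te^(3t) - 3e^(3t), x_2(t) = 30te^(3t) - e^(3t)

Coefficient matrix A = [[6, 1], [-9, 0]].
Characteristic polynomial det(A - λI) = λ^2 - 6λ + 9 = 0.
Single eigenvalue λ = 3 with algebraic multiplicity 2.
Eigenvector v = (-1,3); generalized eigenvector w with (A-λI)w=v is (0,-1).
General solution: e^(3t)[C_1·v + C_2·(t·v + w)].
Applying x_1(0)=-3, x_2(0)=-1 gives C_1=3, C_2=10.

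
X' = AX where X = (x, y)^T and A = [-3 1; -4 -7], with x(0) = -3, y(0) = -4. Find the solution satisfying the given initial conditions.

x(t) = -10te^(-5t) - 3e^(-5t), y(t) = 20te^(-5t) - 4e^(-5t)

Coefficient matrix A = [[-3, 1], [-4, -7]].
Characteristic polynomial det(A - λI) = λ^2 + 10λ + 25 = 0.
Single eigenvalue λ = -5 with algebraic multiplicity 2.
Eigenvector v = (-1,2); generalized eigenvector w with (A-λI)w=v is (-2,3).
General solution: e^(-5t)[C_1·v + C_2·(t·v + w)].
Applying x(0)=-3, y(0)=-4 gives C_1=-17, C_2=10.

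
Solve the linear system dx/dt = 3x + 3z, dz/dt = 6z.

Coefficient matrix A = [[3, 3], [0, 6]].
Characteristic polynomial det(A - λI) = λ^2 - 9λ + 18 = 0.
Eigenvalues λ = 3, 6.
For λ=3: (A-λI) row 1 is [0, 3], so an eigenvector is (1, 0).
For λ=6: (A-λI) row 1 is [-3, 3], so an eigenvector is (-1, -1).
General solution: c_1e^(3t)(1,0) + c_2e^(6t)(-1,-1).

x(t) = c_1e^(3t) - c_2e^(6t), z(t) = -c_2e^(6t)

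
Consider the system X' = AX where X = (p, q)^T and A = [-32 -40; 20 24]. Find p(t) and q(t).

Coefficient matrix A = [[-32, -40], [20, 24]].
Characteristic polynomial det(A - λI) = λ^2 + 8λ + 32 = 0.
Eigenvalues λ = -4 ± 4i (complex conjugate pair).
For λ=-4+4i: an eigenvector is (-1,1) - i(-3,2) = (-1 + 3i, 1 - 2i).
A real fundamental pair from Re and Im of e^((-4+4i)t)v: X_1 = e^(-4t)(cos(4t)·(-1,1) + sin(4t)·(-3,2)), X_2 = e^(-4t)(sin(4t)·(-1,1) - cos(4t)·(-3,2)).
General solution: K_1X_1 + K_2X_2.

p(t) = -3K_1e^(-4t)sin(4t) - K_1e^(-4t)cos(4t) - K_2e^(-4t)sin(4t) + 3K_2e^(-4t)cos(4t), q(t) = 2K_1e^(-4t)sin(4t) + K_1e^(-4t)cos(4t) + K_2e^(-4t)sin(4t) - 2K_2e^(-4t)cos(4t)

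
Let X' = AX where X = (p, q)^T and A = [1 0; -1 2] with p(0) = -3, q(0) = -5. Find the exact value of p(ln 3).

A = [[1,0],[-1,2]]; eigenvalues λ = 1, 2.
Eigenvectors: (1,1) for λ=1, (0,-1) for λ=2.
From the initial condition, c_1 = -3, c_2 = 2.
p(ln 3) = (-3)(3^1)(1) + (2)(3^2)(0) = -9.

-9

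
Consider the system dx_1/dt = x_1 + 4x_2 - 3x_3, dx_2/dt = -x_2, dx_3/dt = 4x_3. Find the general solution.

x_1(t) = K_1e^(t) - K_2e^(4t) - 2K_3e^(-t), x_2(t) = K_3e^(-t), x_3(t) = K_2e^(4t)

Coefficient matrix A = [[1, 4, -3], [0, -1, 0], [0, 0, 4]].
det(A - λI) = 0 gives eigenvalues λ = 1, 4, -1.
For λ=1: eigenvector (1,0,0).
For λ=4: eigenvector (-1,0,1).
For λ=-1: eigenvector (-2,1,0).
General solution: K_1e^(t)(1,0,0) + K_2e^(4t)(-1,0,1) + K_3e^(-t)(-2,1,0).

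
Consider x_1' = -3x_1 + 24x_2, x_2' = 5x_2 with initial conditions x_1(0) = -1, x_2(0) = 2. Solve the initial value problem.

x_1(t) = 6e^(5t) - 7e^(-3t), x_2(t) = 2e^(5t)

Coefficient matrix A = [[-3, 24], [0, 5]].
Characteristic polynomial det(A - λI) = λ^2 - 2λ - 15 = 0.
Eigenvalues λ = -3, 5.
For λ=-3: (A-λI) row 1 is [0, 24], so an eigenvector is (-1, 0).
For λ=5: (A-λI) row 1 is [-8, 24], so an eigenvector is (3, 1).
General solution: K_1e^(-3t)(-1,0) + K_2e^(5t)(3,1).
Applying x_1(0)=-1, x_2(0)=2 gives K_1=7, K_2=2.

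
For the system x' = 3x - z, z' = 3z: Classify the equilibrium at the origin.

unstable improper node

A = [[3,-1],[0,3]]; det(A-λI) = λ^2 - 6λ + 9.
repeated λ = 3 with a single eigenvector.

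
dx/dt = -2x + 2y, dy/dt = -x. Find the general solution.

Coefficient matrix A = [[-2, 2], [-1, 0]].
Characteristic polynomial det(A - λI) = λ^2 + 2λ + 2 = 0.
Eigenvalues λ = -1 ± i (complex conjugate pair).
For λ=-1+i: an eigenvector is (1,0) - i(-1,-1) = (1 + i, 0 + i).
A real fundamental pair from Re and Im of e^((-1+i)t)v: X_1 = e^(-t)(cos(t)·(1,0) + sin(t)·(-1,-1)), X_2 = e^(-t)(sin(t)·(1,0) - cos(t)·(-1,-1)).
General solution: C_1X_1 + C_2X_2.

x(t) = -C_1e^(-t)sin(t) + C_1e^(-t)cos(t) + C_2e^(-t)sin(t) + C_2e^(-t)cos(t), y(t) = -C_1e^(-t)sin(t) + C_2e^(-t)cos(t)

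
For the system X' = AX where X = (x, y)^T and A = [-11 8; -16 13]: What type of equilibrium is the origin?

A = [[-11,8],[-16,13]]; det(A-λI) = λ^2 - 2λ - 15.
λ = 5, -3: opposite signs.

saddle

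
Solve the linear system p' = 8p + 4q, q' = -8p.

p(t) = -C_1e^(4t)cos(4t) - C_2e^(4t)sin(4t), q(t) = C_1e^(4t)sin(4t) + C_1e^(4t)cos(4t) + C_2e^(4t)sin(4t) - C_2e^(4t)cos(4t)

Coefficient matrix A = [[8, 4], [-8, 0]].
Characteristic polynomial det(A - λI) = λ^2 - 8λ + 32 = 0.
Eigenvalues λ = 4 ± 4i (complex conjugate pair).
For λ=4+4i: an eigenvector is (-1,1) - i(0,1) = (-1, 1 - i).
A real fundamental pair from Re and Im of e^((4+4i)t)v: X_1 = e^(4t)(cos(4t)·(-1,1) + sin(4t)·(0,1)), X_2 = e^(4t)(sin(4t)·(-1,1) - cos(4t)·(0,1)).
General solution: C_1X_1 + C_2X_2.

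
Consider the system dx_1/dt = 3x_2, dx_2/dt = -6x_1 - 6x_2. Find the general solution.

x_1(t) = -C_1e^(-3t)sin(3t) + C_2e^(-3t)cos(3t), x_2(t) = C_1e^(-3t)sin(3t) - C_1e^(-3t)cos(3t) - C_2e^(-3t)sin(3t) - C_2e^(-3t)cos(3t)

Coefficient matrix A = [[0, 3], [-6, -6]].
Characteristic polynomial det(A - λI) = λ^2 + 6λ + 18 = 0.
Eigenvalues λ = -3 ± 3i (complex conjugate pair).
For λ=-3+3i: an eigenvector is (0,-1) - i(-1,1) = (0 + i, -1 - i).
A real fundamental pair from Re and Im of e^((-3+3i)t)v: X_1 = e^(-3t)(cos(3t)·(0,-1) + sin(3t)·(-1,1)), X_2 = e^(-3t)(sin(3t)·(0,-1) - cos(3t)·(-1,1)).
General solution: C_1X_1 + C_2X_2.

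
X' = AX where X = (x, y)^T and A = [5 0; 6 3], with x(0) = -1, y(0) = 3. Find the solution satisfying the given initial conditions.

x(t) = -e^(5t), y(t) = -3e^(5t) + 6e^(3t)

Coefficient matrix A = [[5, 0], [6, 3]].
Characteristic polynomial det(A - λI) = λ^2 - 8λ + 15 = 0.
Eigenvalues λ = 3, 5.
For λ=3: (A-λI) row 1 is [2, 0], so an eigenvector is (0, -1).
For λ=5: (A-λI) row 2 is [6, -2], so an eigenvector is (1, 3).
General solution: K_1e^(3t)(0,-1) + K_2e^(5t)(1,3).
Applying x(0)=-1, y(0)=3 gives K_1=-6, K_2=-1.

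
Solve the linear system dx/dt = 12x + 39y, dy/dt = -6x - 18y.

Coefficient matrix A = [[12, 39], [-6, -18]].
Characteristic polynomial det(A - λI) = λ^2 + 6λ + 18 = 0.
Eigenvalues λ = -3 ± 3i (complex conjugate pair).
For λ=-3+3i: an eigenvector is (-2,1) - i(3,-1) = (-2 - 3i, 1 + i).
A real fundamental pair from Re and Im of e^((-3+3i)t)v: X_1 = e^(-3t)(cos(3t)·(-2,1) + sin(3t)·(3,-1)), X_2 = e^(-3t)(sin(3t)·(-2,1) - cos(3t)·(3,-1)).
General solution: C_1X_1 + C_2X_2.

x(t) = 3C_1e^(-3t)sin(3t) - 2C_1e^(-3t)cos(3t) - 2C_2e^(-3t)sin(3t) - 3C_2e^(-3t)cos(3t), y(t) = -C_1e^(-3t)sin(3t) + C_1e^(-3t)cos(3t) + C_2e^(-3t)sin(3t) + C_2e^(-3t)cos(3t)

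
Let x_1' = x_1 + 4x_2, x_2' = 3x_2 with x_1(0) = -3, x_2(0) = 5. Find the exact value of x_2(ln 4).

320

A = [[1,4],[0,3]]; eigenvalues λ = 1, 3.
Eigenvectors: (-1,0) for λ=1, (-2,-1) for λ=3.
From the initial condition, c_1 = 13, c_2 = -5.
x_2(ln 4) = (13)(4^1)(0) + (-5)(4^3)(-1) = 320.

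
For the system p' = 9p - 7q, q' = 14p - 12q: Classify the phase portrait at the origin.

saddle

A = [[9,-7],[14,-12]]; det(A-λI) = λ^2 + 3λ - 10.
λ = 2, -5: opposite signs.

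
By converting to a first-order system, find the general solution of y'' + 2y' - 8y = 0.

y(t) = C_1e^(-4t) + C_2e^(2t)

Let x_1 = y, x_2 = y'. Then x_1' = x_2 and x_2' = 8x_1 - 2x_2.
A = [[0,1],[8,-2]]; det(A-λI) = λ^2 + 2λ - 8.
Eigenvalues λ = -4, 2 with eigenvectors (1,-4), (1,2).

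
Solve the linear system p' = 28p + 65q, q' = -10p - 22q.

p(t) = 2K_1e^(3t)sin(5t) + 3K_1e^(3t)cos(5t) + 3K_2e^(3t)sin(5t) - 2K_2e^(3t)cos(5t), q(t) = -K_1e^(3t)sin(5t) - K_1e^(3t)cos(5t) - K_2e^(3t)sin(5t) + K_2e^(3t)cos(5t)

Coefficient matrix A = [[28, 65], [-10, -22]].
Characteristic polynomial det(A - λI) = λ^2 - 6λ + 34 = 0.
Eigenvalues λ = 3 ± 5i (complex conjugate pair).
For λ=3+5i: an eigenvector is (3,-1) - i(2,-1) = (3 - 2i, -1 + i).
A real fundamental pair from Re and Im of e^((3+5i)t)v: X_1 = e^(3t)(cos(5t)·(3,-1) + sin(5t)·(2,-1)), X_2 = e^(3t)(sin(5t)·(3,-1) - cos(5t)·(2,-1)).
General solution: K_1X_1 + K_2X_2.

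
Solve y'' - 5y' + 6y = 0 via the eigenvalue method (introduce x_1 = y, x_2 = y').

y(t) = c_1e^(2t) + c_2e^(3t)

Let x_1 = y, x_2 = y'. Then x_1' = x_2 and x_2' = -6x_1 + 5x_2.
A = [[0,1],[-6,5]]; det(A-λI) = λ^2 - 5λ + 6.
Eigenvalues λ = 2, 3 with eigenvectors (1,2), (1,3).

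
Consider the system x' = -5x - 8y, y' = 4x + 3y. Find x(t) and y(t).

Coefficient matrix A = [[-5, -8], [4, 3]].
Characteristic polynomial det(A - λI) = λ^2 + 2λ + 17 = 0.
Eigenvalues λ = -1 ± 4i (complex conjugate pair).
For λ=-1+4i: an eigenvector is (1,0) - i(-1,1) = (1 + i, 0 - i).
A real fundamental pair from Re and Im of e^((-1+4i)t)v: X_1 = e^(-t)(cos(4t)·(1,0) + sin(4t)·(-1,1)), X_2 = e^(-t)(sin(4t)·(1,0) - cos(4t)·(-1,1)).
General solution: c_1X_1 + c_2X_2.

x(t) = -c_1e^(-t)sin(4t) + c_1e^(-t)cos(4t) + c_2e^(-t)sin(4t) + c_2e^(-t)cos(4t), y(t) = c_1e^(-t)sin(4t) - c_2e^(-t)cos(4t)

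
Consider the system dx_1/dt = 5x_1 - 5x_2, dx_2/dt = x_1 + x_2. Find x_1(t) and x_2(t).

x_1(t) = 2K_1e^(3t)sin(t) + K_1e^(3t)cos(t) + K_2e^(3t)sin(t) - 2K_2e^(3t)cos(t), x_2(t) = K_1e^(3t)sin(t) - K_2e^(3t)cos(t)

Coefficient matrix A = [[5, -5], [1, 1]].
Characteristic polynomial det(A - λI) = λ^2 - 6λ + 10 = 0.
Eigenvalues λ = 3 ± i (complex conjugate pair).
For λ=3+i: an eigenvector is (1,0) - i(2,1) = (1 - 2i, 0 - i).
A real fundamental pair from Re and Im of e^((3+i)t)v: X_1 = e^(3t)(cos(t)·(1,0) + sin(t)·(2,1)), X_2 = e^(3t)(sin(t)·(1,0) - cos(t)·(2,1)).
General solution: K_1X_1 + K_2X_2.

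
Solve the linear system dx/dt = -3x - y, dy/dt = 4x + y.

Coefficient matrix A = [[-3, -1], [4, 1]].
Characteristic polynomial det(A - λI) = λ^2 + 2λ + 1 = 0.
Single eigenvalue λ = -1 with algebraic multiplicity 2.
Eigenvector v = (-1,2); generalized eigenvector w with (A-λI)w=v is (-1,3).
General solution: e^(-t)[C_1·v + C_2·(t·v + w)].

x(t) = -C_1e^(-t) - C_2te^(-t) - C_2e^(-t), y(t) = 2C_1e^(-t) + 2C_2te^(-t) + 3C_2e^(-t)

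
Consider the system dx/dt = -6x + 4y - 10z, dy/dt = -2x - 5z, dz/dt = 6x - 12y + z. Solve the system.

x(t) = 2C_1e^(-4t) + 9C_2e^(-2t) - 2C_3e^(t), y(t) = C_1e^(-4t) + 4C_2e^(-2t) - C_3e^(t), z(t) = -2C_2e^(-2t) + C_3e^(t)

Coefficient matrix A = [[-6, 4, -10], [-2, 0, -5], [6, -12, 1]].
det(A - λI) = 0 gives eigenvalues λ = -4, -2, 1.
For λ=-4: eigenvector (2,1,0).
For λ=-2: eigenvector (9,4,-2).
For λ=1: eigenvector (-2,-1,1).
General solution: C_1e^(-4t)(2,1,0) + C_2e^(-2t)(9,4,-2) + C_3e^(t)(-2,-1,1).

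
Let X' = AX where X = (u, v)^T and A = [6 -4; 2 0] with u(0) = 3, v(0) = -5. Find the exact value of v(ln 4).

1840

A = [[6,-4],[2,0]]; eigenvalues λ = 2, 4.
Eigenvectors: (1,1) for λ=2, (2,1) for λ=4.
From the initial condition, c_1 = -13, c_2 = 8.
v(ln 4) = (-13)(4^2)(1) + (8)(4^4)(1) = 1840.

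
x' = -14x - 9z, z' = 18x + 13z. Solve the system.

Coefficient matrix A = [[-14, -9], [18, 13]].
Characteristic polynomial det(A - λI) = λ^2 + λ - 20 = 0.
Eigenvalues λ = 4, -5.
For λ=4: (A-λI) row 1 is [-18, -9], so an eigenvector is (-1, 2).
For λ=-5: (A-λI) row 1 is [-9, -9], so an eigenvector is (-1, 1).
General solution: c_1e^(4t)(-1,2) + c_2e^(-5t)(-1,1).

x(t) = -c_1e^(4t) - c_2e^(-5t), z(t) = 2c_1e^(4t) + c_2e^(-5t)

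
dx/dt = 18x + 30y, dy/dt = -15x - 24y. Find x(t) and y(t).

Coefficient matrix A = [[18, 30], [-15, -24]].
Characteristic polynomial det(A - λI) = λ^2 + 6λ + 18 = 0.
Eigenvalues λ = -3 ± 3i (complex conjugate pair).
For λ=-3+3i: an eigenvector is (3,-2) - i(1,-1) = (3 - i, -2 + i).
A real fundamental pair from Re and Im of e^((-3+3i)t)v: X_1 = e^(-3t)(cos(3t)·(3,-2) + sin(3t)·(1,-1)), X_2 = e^(-3t)(sin(3t)·(3,-2) - cos(3t)·(1,-1)).
General solution: c_1X_1 + c_2X_2.

x(t) = c_1e^(-3t)sin(3t) + 3c_1e^(-3t)cos(3t) + 3c_2e^(-3t)sin(3t) - c_2e^(-3t)cos(3t), y(t) = -c_1e^(-3t)sin(3t) - 2c_1e^(-3t)cos(3t) - 2c_2e^(-3t)sin(3t) + c_2e^(-3t)cos(3t)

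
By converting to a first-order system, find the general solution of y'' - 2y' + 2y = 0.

y(t) = K_1e^(t)cos(t) + K_2e^(t)sin(t)

Let x_1 = y, x_2 = y'. Then x_1' = x_2 and x_2' = -2x_1 + 2x_2.
A = [[0,1],[-2,2]]; det(A-λI) = λ^2 - 2λ + 2.
Eigenvalues λ = 1 ± i.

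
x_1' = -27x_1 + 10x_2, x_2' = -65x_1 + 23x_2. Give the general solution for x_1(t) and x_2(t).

x_1(t) = K_1e^(-2t)sin(5t) - K_1e^(-2t)cos(5t) - K_2e^(-2t)sin(5t) - K_2e^(-2t)cos(5t), x_2(t) = 3K_1e^(-2t)sin(5t) - 2K_1e^(-2t)cos(5t) - 2K_2e^(-2t)sin(5t) - 3K_2e^(-2t)cos(5t)

Coefficient matrix A = [[-27, 10], [-65, 23]].
Characteristic polynomial det(A - λI) = λ^2 + 4λ + 29 = 0.
Eigenvalues λ = -2 ± 5i (complex conjugate pair).
For λ=-2+5i: an eigenvector is (-1,-2) - i(1,3) = (-1 - i, -2 - 3i).
A real fundamental pair from Re and Im of e^((-2+5i)t)v: X_1 = e^(-2t)(cos(5t)·(-1,-2) + sin(5t)·(1,3)), X_2 = e^(-2t)(sin(5t)·(-1,-2) - cos(5t)·(1,3)).
General solution: K_1X_1 + K_2X_2.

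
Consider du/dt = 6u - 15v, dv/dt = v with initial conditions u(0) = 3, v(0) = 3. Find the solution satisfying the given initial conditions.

Coefficient matrix A = [[6, -15], [0, 1]].
Characteristic polynomial det(A - λI) = λ^2 - 7λ + 6 = 0.
Eigenvalues λ = 6, 1.
For λ=6: (A-λI) row 1 is [0, -15], so an eigenvector is (1, 0).
For λ=1: (A-λI) row 1 is [5, -15], so an eigenvector is (3, 1).
General solution: K_1e^(6t)(1,0) + K_2e^(t)(3,1).
Applying u(0)=3, v(0)=3 gives K_1=-6, K_2=3.

u(t) = -6e^(6t) + 9e^(t), v(t) = 3e^(t)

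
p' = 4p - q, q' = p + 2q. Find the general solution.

Coefficient matrix A = [[4, -1], [1, 2]].
Characteristic polynomial det(A - λI) = λ^2 - 6λ + 9 = 0.
Single eigenvalue λ = 3 with algebraic multiplicity 2.
Eigenvector v = (-1,-1); generalized eigenvector w with (A-λI)w=v is (2,3).
General solution: e^(3t)[K_1·v + K_2·(t·v + w)].

p(t) = -K_1e^(3t) - K_2te^(3t) + 2K_2e^(3t), q(t) = -K_1e^(3t) - K_2te^(3t) + 3K_2e^(3t)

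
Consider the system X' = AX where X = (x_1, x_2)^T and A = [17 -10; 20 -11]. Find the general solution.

Coefficient matrix A = [[17, -10], [20, -11]].
Characteristic polynomial det(A - λI) = λ^2 - 6λ + 13 = 0.
Eigenvalues λ = 3 ± 2i (complex conjugate pair).
For λ=3+2i: an eigenvector is (-1,-1) - i(-2,-3) = (-1 + 2i, -1 + 3i).
A real fundamental pair from Re and Im of e^((3+2i)t)v: X_1 = e^(3t)(cos(2t)·(-1,-1) + sin(2t)·(-2,-3)), X_2 = e^(3t)(sin(2t)·(-1,-1) - cos(2t)·(-2,-3)).
General solution: C_1X_1 + C_2X_2.

x_1(t) = -2C_1e^(3t)sin(2t) - C_1e^(3t)cos(2t) - C_2e^(3t)sin(2t) + 2C_2e^(3t)cos(2t), x_2(t) = -3C_1e^(3t)sin(2t) - C_1e^(3t)cos(2t) - C_2e^(3t)sin(2t) + 3C_2e^(3t)cos(2t)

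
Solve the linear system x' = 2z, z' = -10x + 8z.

x(t) = K_1e^(4t)cos(2t) + K_2e^(4t)sin(2t), z(t) = -K_1e^(4t)sin(2t) + 2K_1e^(4t)cos(2t) + 2K_2e^(4t)sin(2t) + K_2e^(4t)cos(2t)

Coefficient matrix A = [[0, 2], [-10, 8]].
Characteristic polynomial det(A - λI) = λ^2 - 8λ + 20 = 0.
Eigenvalues λ = 4 ± 2i (complex conjugate pair).
For λ=4+2i: an eigenvector is (1,2) - i(0,-1) = (1, 2 + i).
A real fundamental pair from Re and Im of e^((4+2i)t)v: X_1 = e^(4t)(cos(2t)·(1,2) + sin(2t)·(0,-1)), X_2 = e^(4t)(sin(2t)·(1,2) - cos(2t)·(0,-1)).
General solution: K_1X_1 + K_2X_2.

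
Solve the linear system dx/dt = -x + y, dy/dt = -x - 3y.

Coefficient matrix A = [[-1, 1], [-1, -3]].
Characteristic polynomial det(A - λI) = λ^2 + 4λ + 4 = 0.
Single eigenvalue λ = -2 with algebraic multiplicity 2.
Eigenvector v = (-1,1); generalized eigenvector w with (A-λI)w=v is (-1,0).
General solution: e^(-2t)[K_1·v + K_2·(t·v + w)].

x(t) = -K_1e^(-2t) - K_2te^(-2t) - K_2e^(-2t), y(t) = K_1e^(-2t) + K_2te^(-2t)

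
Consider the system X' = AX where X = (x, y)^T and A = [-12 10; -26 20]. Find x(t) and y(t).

x(t) = 2c_1e^(4t)sin(2t) + c_1e^(4t)cos(2t) + c_2e^(4t)sin(2t) - 2c_2e^(4t)cos(2t), y(t) = 3c_1e^(4t)sin(2t) + 2c_1e^(4t)cos(2t) + 2c_2e^(4t)sin(2t) - 3c_2e^(4t)cos(2t)

Coefficient matrix A = [[-12, 10], [-26, 20]].
Characteristic polynomial det(A - λI) = λ^2 - 8λ + 20 = 0.
Eigenvalues λ = 4 ± 2i (complex conjugate pair).
For λ=4+2i: an eigenvector is (1,2) - i(2,3) = (1 - 2i, 2 - 3i).
A real fundamental pair from Re and Im of e^((4+2i)t)v: X_1 = e^(4t)(cos(2t)·(1,2) + sin(2t)·(2,3)), X_2 = e^(4t)(sin(2t)·(1,2) - cos(2t)·(2,3)).
General solution: c_1X_1 + c_2X_2.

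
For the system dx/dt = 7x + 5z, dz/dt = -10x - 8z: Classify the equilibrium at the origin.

saddle

A = [[7,5],[-10,-8]]; det(A-λI) = λ^2 + λ - 6.
λ = 2, -3: opposite signs.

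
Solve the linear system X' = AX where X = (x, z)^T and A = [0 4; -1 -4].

x(t) = -2K_1e^(-2t) - 2K_2te^(-2t) + K_2e^(-2t), z(t) = K_1e^(-2t) + K_2te^(-2t) - K_2e^(-2t)

Coefficient matrix A = [[0, 4], [-1, -4]].
Characteristic polynomial det(A - λI) = λ^2 + 4λ + 4 = 0.
Single eigenvalue λ = -2 with algebraic multiplicity 2.
Eigenvector v = (-2,1); generalized eigenvector w with (A-λI)w=v is (1,-1).
General solution: e^(-2t)[K_1·v + K_2·(t·v + w)].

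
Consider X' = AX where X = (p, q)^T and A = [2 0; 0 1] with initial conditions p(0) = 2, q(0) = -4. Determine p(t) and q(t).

p(t) = 2e^(2t), q(t) = -4e^(t)

Coefficient matrix A = [[2, 0], [0, 1]].
Characteristic polynomial det(A - λI) = λ^2 - 3λ + 2 = 0.
Eigenvalues λ = 1, 2.
For λ=1: (A-λI) row 1 is [1, 0], so an eigenvector is (0, -1).
For λ=2: (A-λI) row 2 is [0, -1], so an eigenvector is (1, 0).
General solution: C_1e^(t)(0,-1) + C_2e^(2t)(1,0).
Applying p(0)=2, q(0)=-4 gives C_1=4, C_2=2.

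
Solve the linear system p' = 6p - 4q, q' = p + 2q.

Coefficient matrix A = [[6, -4], [1, 2]].
Characteristic polynomial det(A - λI) = λ^2 - 8λ + 16 = 0.
Single eigenvalue λ = 4 with algebraic multiplicity 2.
Eigenvector v = (2,1); generalized eigenvector w with (A-λI)w=v is (3,1).
General solution: e^(4t)[C_1·v + C_2·(t·v + w)].

p(t) = 2C_1e^(4t) + 2C_2te^(4t) + 3C_2e^(4t), q(t) = C_1e^(4t) + C_2te^(4t) + C_2e^(4t)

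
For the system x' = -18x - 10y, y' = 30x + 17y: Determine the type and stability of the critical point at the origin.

saddle

A = [[-18,-10],[30,17]]; det(A-λI) = λ^2 + λ - 6.
λ = 2, -3: opposite signs.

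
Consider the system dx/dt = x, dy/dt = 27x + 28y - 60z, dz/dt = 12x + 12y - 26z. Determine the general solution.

Coefficient matrix A = [[1, 0, 0], [27, 28, -60], [12, 12, -26]].
det(A - λI) = 0 gives eigenvalues λ = 1, 4, -2.
For λ=1: eigenvector (1,-1,0).
For λ=4: eigenvector (0,5,2).
For λ=-2: eigenvector (0,2,1).
General solution: K_1e^(t)(1,-1,0) + K_2e^(4t)(0,5,2) + K_3e^(-2t)(0,2,1).

x(t) = K_1e^(t), y(t) = -K_1e^(t) + 5K_2e^(4t) + 2K_3e^(-2t), z(t) = 2K_2e^(4t) + K_3e^(-2t)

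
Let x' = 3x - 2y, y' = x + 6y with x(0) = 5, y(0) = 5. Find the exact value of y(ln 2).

A = [[3,-2],[1,6]]; eigenvalues λ = 5, 4.
Eigenvectors: (-1,1) for λ=5, (2,-1) for λ=4.
From the initial condition, c_1 = 15, c_2 = 10.
y(ln 2) = (15)(2^5)(1) + (10)(2^4)(-1) = 320.

320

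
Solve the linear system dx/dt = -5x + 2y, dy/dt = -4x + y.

x(t) = C_1e^(-3t) + C_2e^(-t), y(t) = C_1e^(-3t) + 2C_2e^(-t)

Coefficient matrix A = [[-5, 2], [-4, 1]].
Characteristic polynomial det(A - λI) = λ^2 + 4λ + 3 = 0.
Eigenvalues λ = -3, -1.
For λ=-3: (A-λI) row 1 is [-2, 2], so an eigenvector is (1, 1).
For λ=-1: (A-λI) row 1 is [-4, 2], so an eigenvector is (1, 2).
General solution: C_1e^(-3t)(1,1) + C_2e^(-t)(1,2).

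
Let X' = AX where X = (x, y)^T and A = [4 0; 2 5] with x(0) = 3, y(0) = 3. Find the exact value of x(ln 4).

A = [[4,0],[2,5]]; eigenvalues λ = 5, 4.
Eigenvectors: (0,-1) for λ=5, (-1,2) for λ=4.
From the initial condition, c_1 = -9, c_2 = -3.
x(ln 4) = (-9)(4^5)(0) + (-3)(4^4)(-1) = 768.

768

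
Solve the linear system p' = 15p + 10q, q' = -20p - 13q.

Coefficient matrix A = [[15, 10], [-20, -13]].
Characteristic polynomial det(A - λI) = λ^2 - 2λ + 5 = 0.
Eigenvalues λ = 1 ± 2i (complex conjugate pair).
For λ=1+2i: an eigenvector is (2,-3) - i(-1,1) = (2 + i, -3 - i).
A real fundamental pair from Re and Im of e^((1+2i)t)v: X_1 = e^(t)(cos(2t)·(2,-3) + sin(2t)·(-1,1)), X_2 = e^(t)(sin(2t)·(2,-3) - cos(2t)·(-1,1)).
General solution: K_1X_1 + K_2X_2.

p(t) = -K_1e^(t)sin(2t) + 2K_1e^(t)cos(2t) + 2K_2e^(t)sin(2t) + K_2e^(t)cos(2t), q(t) = K_1e^(t)sin(2t) - 3K_1e^(t)cos(2t) - 3K_2e^(t)sin(2t) - K_2e^(t)cos(2t)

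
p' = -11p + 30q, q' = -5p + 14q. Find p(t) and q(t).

Coefficient matrix A = [[-11, 30], [-5, 14]].
Characteristic polynomial det(A - λI) = λ^2 - 3λ - 4 = 0.
Eigenvalues λ = 4, -1.
For λ=4: (A-λI) row 1 is [-15, 30], so an eigenvector is (-2, -1).
For λ=-1: (A-λI) row 1 is [-10, 30], so an eigenvector is (3, 1).
General solution: c_1e^(4t)(-2,-1) + c_2e^(-t)(3,1).

p(t) = -2c_1e^(4t) + 3c_2e^(-t), q(t) = -c_1e^(4t) + c_2e^(-t)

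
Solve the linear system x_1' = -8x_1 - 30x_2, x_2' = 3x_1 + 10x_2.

x_1(t) = -K_1e^(t)sin(3t) - 3K_1e^(t)cos(3t) - 3K_2e^(t)sin(3t) + K_2e^(t)cos(3t), x_2(t) = K_1e^(t)cos(3t) + K_2e^(t)sin(3t)

Coefficient matrix A = [[-8, -30], [3, 10]].
Characteristic polynomial det(A - λI) = λ^2 - 2λ + 10 = 0.
Eigenvalues λ = 1 ± 3i (complex conjugate pair).
For λ=1+3i: an eigenvector is (-3,1) - i(-1,0) = (-3 + i, 1).
A real fundamental pair from Re and Im of e^((1+3i)t)v: X_1 = e^(t)(cos(3t)·(-3,1) + sin(3t)·(-1,0)), X_2 = e^(t)(sin(3t)·(-3,1) - cos(3t)·(-1,0)).
General solution: K_1X_1 + K_2X_2.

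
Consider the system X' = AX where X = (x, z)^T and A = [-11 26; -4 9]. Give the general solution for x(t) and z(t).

Coefficient matrix A = [[-11, 26], [-4, 9]].
Characteristic polynomial det(A - λI) = λ^2 + 2λ + 5 = 0.
Eigenvalues λ = -1 ± 2i (complex conjugate pair).
For λ=-1+2i: an eigenvector is (-2,-1) - i(-3,-1) = (-2 + 3i, -1 + i).
A real fundamental pair from Re and Im of e^((-1+2i)t)v: X_1 = e^(-t)(cos(2t)·(-2,-1) + sin(2t)·(-3,-1)), X_2 = e^(-t)(sin(2t)·(-2,-1) - cos(2t)·(-3,-1)).
General solution: c_1X_1 + c_2X_2.

x(t) = -3c_1e^(-t)sin(2t) - 2c_1e^(-t)cos(2t) - 2c_2e^(-t)sin(2t) + 3c_2e^(-t)cos(2t), z(t) = -c_1e^(-t)sin(2t) - c_1e^(-t)cos(2t) - c_2e^(-t)sin(2t) + c_2e^(-t)cos(2t)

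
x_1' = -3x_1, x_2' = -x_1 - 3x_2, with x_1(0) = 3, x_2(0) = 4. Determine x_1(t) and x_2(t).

x_1(t) = 3e^(-3t), x_2(t) = -3te^(-3t) + 4e^(-3t)

Coefficient matrix A = [[-3, 0], [-1, -3]].
Characteristic polynomial det(A - λI) = λ^2 + 6λ + 9 = 0.
Single eigenvalue λ = -3 with algebraic multiplicity 2.
Eigenvector v = (0,1); generalized eigenvector w with (A-λI)w=v is (-1,3).
General solution: e^(-3t)[K_1·v + K_2·(t·v + w)].
Applying x_1(0)=3, x_2(0)=4 gives K_1=13, K_2=-3.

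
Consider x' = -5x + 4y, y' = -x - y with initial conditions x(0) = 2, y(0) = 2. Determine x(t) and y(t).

Coefficient matrix A = [[-5, 4], [-1, -1]].
Characteristic polynomial det(A - λI) = λ^2 + 6λ + 9 = 0.
Single eigenvalue λ = -3 with algebraic multiplicity 2.
Eigenvector v = (-2,-1); generalized eigenvector w with (A-λI)w=v is (-3,-2).
General solution: e^(-3t)[c_1·v + c_2·(t·v + w)].
Applying x(0)=2, y(0)=2 gives c_1=2, c_2=-2.

x(t) = 4te^(-3t) + 2e^(-3t), y(t) = 2te^(-3t) + 2e^(-3t)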